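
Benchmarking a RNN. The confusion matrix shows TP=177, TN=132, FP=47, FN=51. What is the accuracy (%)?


Accuracy = (TP+TN)/(TP+TN+FP+FN)
= (177+132)/(407)
= 309/407 = 75.92%

75.92%


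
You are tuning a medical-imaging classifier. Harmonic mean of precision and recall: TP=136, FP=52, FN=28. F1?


Precision = 136/188 = 0.7234
Recall = 136/164 = 0.8293
F1 = 2·P·R/(P+R) = 2·TP/(2·TP+FP+FN) = 272/(272+52+28) = 272/352 = 0.7727

0.7727


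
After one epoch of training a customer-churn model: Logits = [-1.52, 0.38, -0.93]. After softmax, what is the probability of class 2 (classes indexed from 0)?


Exponentials: e^-1.52=0.2187, e^0.38=1.4623, e^-0.93=0.3946
Sum = 2.0756
Softmax = [0.1054, 0.7045, 0.1901]
p[2] = 0.3946/2.0756 = 0.1901

0.1901


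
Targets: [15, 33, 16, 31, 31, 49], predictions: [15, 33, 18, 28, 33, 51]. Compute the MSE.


Squared errors: (15-15)²=0, (33-33)²=0, (16-18)²=4, (31-28)²=9, (31-33)²=4, (49-51)²=4
Sum = 21
MSE = 21/6 = 7/2

7/2


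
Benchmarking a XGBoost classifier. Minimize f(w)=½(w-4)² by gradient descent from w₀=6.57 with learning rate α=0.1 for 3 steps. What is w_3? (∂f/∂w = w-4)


step 1: grad = 6.57-4 = 2.57; w = 6.57 - 0.1·(2.57) = 6.313
step 2: grad = 6.313-4 = 2.313; w = 6.313 - 0.1·(2.313) = 6.0817
step 3: grad = 6.0817-4 = 2.0817; w = 6.0817 - 0.1·(2.0817) = 5.87353

5.87353


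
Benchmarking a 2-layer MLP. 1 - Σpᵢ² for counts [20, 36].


Probabilities: [20/56, 36/56] ≈ [0.3571, 0.6429]
Σpᵢ² = (400 + 1296)/56² = 1696/3136
Gini = 1 - Σpᵢ² = 1 - 1696/3136 = 0.4592

0.4592


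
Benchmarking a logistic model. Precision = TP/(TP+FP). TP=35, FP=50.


Precision = TP/(TP+FP)
= 35/(35+50)
= 35/85 = 41.18%

41.18%


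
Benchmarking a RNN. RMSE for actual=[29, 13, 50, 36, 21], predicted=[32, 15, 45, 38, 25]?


MSE = 58/5 = 11.6
RMSE = √(58/5) = 3.4059

3.4059


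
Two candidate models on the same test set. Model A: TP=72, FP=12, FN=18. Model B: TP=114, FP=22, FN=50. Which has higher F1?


Model A: P=72/84=0.8571, R=72/90=0.8, F1=2PR/(P+R)=2TP/(2TP+FP+FN)=144/174=0.8276
Model B: P=114/136=0.8382, R=114/164=0.6951, F1=2PR/(P+R)=2TP/(2TP+FP+FN)=228/300=0.76
0.8276 > 0.76 → Model A

Model A


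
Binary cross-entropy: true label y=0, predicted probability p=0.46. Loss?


BCE = -[y·ln(p) + (1-y)·ln(1-p)]
= -0 - 1·ln(1-0.46)
= -ln(0.54) = 0.6162

0.6162


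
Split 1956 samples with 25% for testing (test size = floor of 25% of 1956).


Test = ⌊1956·25/100⌋ = 489
Train = 1956 - 489 = 1467

Train: 1467, Test: 489


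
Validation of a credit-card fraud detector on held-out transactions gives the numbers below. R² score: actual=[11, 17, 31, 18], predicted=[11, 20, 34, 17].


ȳ = 19.25
SS_res = Σ(y-ŷ)² = 19
SS_tot = Σ(y-ȳ)² = 212.75
R² = 1 - SS_res/SS_tot = 1 - 0.0893 = 0.9107

0.9107


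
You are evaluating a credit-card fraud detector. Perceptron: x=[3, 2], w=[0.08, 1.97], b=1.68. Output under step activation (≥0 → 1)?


z = (3)·(0.08) + (2)·(1.97) + 1.68
  = 5.86
step(z) = 1 (z≥0)

1


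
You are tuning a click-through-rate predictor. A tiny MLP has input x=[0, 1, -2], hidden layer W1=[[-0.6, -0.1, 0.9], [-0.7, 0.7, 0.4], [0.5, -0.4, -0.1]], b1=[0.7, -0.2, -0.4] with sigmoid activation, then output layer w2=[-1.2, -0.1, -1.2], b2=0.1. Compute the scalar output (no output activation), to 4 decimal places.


z1[0] = (-0.6)·(0) + (-0.1)·(1) + (0.9)·(-2) + 0.7 = -1.2
z1[1] = (-0.7)·(0) + (0.7)·(1) + (0.4)·(-2) - 0.2 = -0.3
z1[2] = (0.5)·(0) + (-0.4)·(1) + (-0.1)·(-2) - 0.4 = -0.6
h = sigmoid(z1) = [0.2315, 0.4256, 0.3543]
output = (-1.2)·(0.2315) + (-0.1)·(0.4256) + (-1.2)·(0.3543) + 0.1 = -0.6455

-0.6455


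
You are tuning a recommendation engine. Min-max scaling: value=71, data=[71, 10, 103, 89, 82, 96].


min=10, max=103
(71-10)/(103-10) = 61/93 = 0.6559

0.6559


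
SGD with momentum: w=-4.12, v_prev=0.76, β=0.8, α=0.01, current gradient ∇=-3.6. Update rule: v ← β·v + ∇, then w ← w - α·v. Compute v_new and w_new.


v_new = 0.8·0.76 - 3.6 = 0.608 - 3.6 = -2.992
w_new = -4.12 - 0.01·-2.992 = -4.12 + 0.02992 = -4.09008

v_new=-2.992, w_new=-4.09008


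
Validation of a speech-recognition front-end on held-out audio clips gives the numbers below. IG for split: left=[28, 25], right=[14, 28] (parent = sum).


Parent = [42, 53], H_parent = 0.9903
H_left = 0.9977 (n=53), H_right = 0.9183 (n=42)
H_children = (53/95)·0.9977 + (42/95)·0.9183 = 0.9626
IG = 0.9903 - 0.9626 = 0.0277

0.0277


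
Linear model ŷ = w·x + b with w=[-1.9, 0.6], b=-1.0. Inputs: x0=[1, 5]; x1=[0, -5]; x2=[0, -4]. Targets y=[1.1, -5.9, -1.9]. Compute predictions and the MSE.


ŷ0 = (-1.9)·(1) + (0.6)·(5) - 1.0 = 0.1
ŷ1 = (-1.9)·(0) + (0.6)·(-5) - 1.0 = -4.0
ŷ2 = (-1.9)·(0) + (0.6)·(-4) - 1.0 = -3.4
errors² = [1.0, 3.61, 2.25]
MSE = 6.8600/3 = 2.2867

2.2867


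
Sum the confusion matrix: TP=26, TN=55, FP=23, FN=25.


Total = TP + TN + FP + FN
= 26 + 55 + 23 + 25
= 129
(Predicted positive: 49, predicted negative: 80)

129


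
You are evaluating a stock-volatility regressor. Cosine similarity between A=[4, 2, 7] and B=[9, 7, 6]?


A·B = 4·9 + 2·7 + 7·6 = 92
‖A‖ = √69 = 8.3066, ‖B‖ = √166 = 12.8841
cos = 92/(√69·√166) = 92/√11454 = 0.8596

0.8596


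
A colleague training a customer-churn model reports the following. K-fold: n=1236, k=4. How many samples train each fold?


Fold size = 1236/4 = 309
Training per fold = 1236 - 309 = 927

927


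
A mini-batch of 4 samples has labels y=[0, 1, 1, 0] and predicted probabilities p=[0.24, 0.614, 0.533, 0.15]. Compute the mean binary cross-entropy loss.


L[0] = -ln(1-0.24) = -ln(0.76) = 0.2744
L[1] = -ln(0.614) = 0.4878
L[2] = -ln(0.533) = 0.6292
L[3] = -ln(1-0.15) = -ln(0.85) = 0.1625
mean = (0.2744 + 0.4878 + 0.6292 + 0.1625)/4 = 0.3885

0.3885


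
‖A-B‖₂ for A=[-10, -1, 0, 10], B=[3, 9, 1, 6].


d = √((-10-3)² + (-1-9)² + (0-1)² + (10-6)²)
  = √(169 + 100 + 1 + 16)
  = √286 = 16.9115

16.9115


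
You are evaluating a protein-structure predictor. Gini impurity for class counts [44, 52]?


Probabilities: [44/96, 52/96] ≈ [0.4583, 0.5417]
Σpᵢ² = (1936 + 2704)/96² = 4640/9216
Gini = 1 - Σpᵢ² = 1 - 4640/9216 = 0.4965

0.4965


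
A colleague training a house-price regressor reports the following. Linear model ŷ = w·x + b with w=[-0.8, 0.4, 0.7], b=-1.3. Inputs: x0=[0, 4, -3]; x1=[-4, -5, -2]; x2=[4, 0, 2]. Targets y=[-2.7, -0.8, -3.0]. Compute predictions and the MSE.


ŷ0 = (-0.8)·(0) + (0.4)·(4) + (0.7)·(-3) - 1.3 = -1.8
ŷ1 = (-0.8)·(-4) + (0.4)·(-5) + (0.7)·(-2) - 1.3 = -1.5
ŷ2 = (-0.8)·(4) + (0.4)·(0) + (0.7)·(2) - 1.3 = -3.1
errors² = [0.81, 0.49, 0.01]
MSE = 1.3100/3 = 0.4367

0.4367


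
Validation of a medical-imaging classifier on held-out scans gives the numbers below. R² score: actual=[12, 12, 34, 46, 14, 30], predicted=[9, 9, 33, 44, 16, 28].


ȳ = 24.6667
SS_res = Σ(y-ŷ)² = 31
SS_tot = Σ(y-ȳ)² = 1005.33
R² = 1 - SS_res/SS_tot = 1 - 0.0308 = 0.9692

0.9692


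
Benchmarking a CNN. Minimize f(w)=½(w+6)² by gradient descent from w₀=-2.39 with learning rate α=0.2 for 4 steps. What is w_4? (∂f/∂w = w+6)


step 1: grad = -2.39+6 = 3.61; w = -2.39 - 0.2·(3.61) = -3.112
step 2: grad = -3.112+6 = 2.888; w = -3.112 - 0.2·(2.888) = -3.6896
step 3: grad = -3.6896+6 = 2.3104; w = -3.6896 - 0.2·(2.3104) = -4.15168
step 4: grad = -4.15168+6 = 1.84832; w = -4.15168 - 0.2·(1.84832) = -4.521344

-4.521344


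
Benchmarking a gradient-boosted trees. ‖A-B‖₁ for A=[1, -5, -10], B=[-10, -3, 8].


d = |1+ 10| + |-5+ 3| + |-10-8|
  = 11 + 2 + 18
  = 31

31


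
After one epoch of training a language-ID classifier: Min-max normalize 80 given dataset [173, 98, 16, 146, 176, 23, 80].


min=16, max=176
(80-16)/(176-16) = 64/160 = 0.4

0.4


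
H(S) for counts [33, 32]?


Probabilities: [33/65, 32/65] ≈ [0.5077, 0.4923]
H = -((33/65)·log₂(33/65) + (32/65)·log₂(32/65))
  = 0.9998 bits

0.9998 bits


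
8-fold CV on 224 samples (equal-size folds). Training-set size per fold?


Fold size = 224/8 = 28
Training per fold = 224 - 28 = 196

196


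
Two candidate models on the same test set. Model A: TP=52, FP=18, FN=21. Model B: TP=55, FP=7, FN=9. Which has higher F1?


Model A: P=52/70=0.7429, R=52/73=0.7123, F1=2PR/(P+R)=2TP/(2TP+FP+FN)=104/143=0.7273
Model B: P=55/62=0.8871, R=55/64=0.8594, F1=2PR/(P+R)=2TP/(2TP+FP+FN)=110/126=0.873
0.7273 < 0.873 → Model B

Model B


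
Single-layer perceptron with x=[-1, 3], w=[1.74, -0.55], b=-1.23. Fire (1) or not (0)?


z = (-1)·(1.74) + (3)·(-0.55) - 1.23
  = -4.62
step(z) = 0 (z<0)

0


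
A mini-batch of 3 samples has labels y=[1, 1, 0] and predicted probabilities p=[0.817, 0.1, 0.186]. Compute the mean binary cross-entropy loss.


L[0] = -ln(0.817) = 0.2021
L[1] = -ln(0.1) = 2.3026
L[2] = -ln(1-0.186) = -ln(0.814) = 0.2058
mean = (0.2021 + 2.3026 + 0.2058)/3 = 0.9035

0.9035


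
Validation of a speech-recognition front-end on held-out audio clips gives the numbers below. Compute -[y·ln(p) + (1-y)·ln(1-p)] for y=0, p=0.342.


BCE = -[y·ln(p) + (1-y)·ln(1-p)]
= -0 - 1·ln(1-0.342)
= -ln(0.658) = 0.4186

0.4186


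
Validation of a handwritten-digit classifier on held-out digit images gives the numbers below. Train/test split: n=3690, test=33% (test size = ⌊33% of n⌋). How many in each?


Test = ⌊3690·33/100⌋ = 1217
Train = 3690 - 1217 = 2473

Train: 2473, Test: 1217


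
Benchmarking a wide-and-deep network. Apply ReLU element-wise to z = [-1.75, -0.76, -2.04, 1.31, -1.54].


ReLU(-1.75) = max(0, -1.75) = 0.0
ReLU(-0.76) = max(0, -0.76) = 0.0
ReLU(-2.04) = max(0, -2.04) = 0.0
ReLU(1.31) = max(0, 1.31) = 1.31
ReLU(-1.54) = max(0, -1.54) = 0.0
result = [0.0, 0.0, 0.0, 1.31, 0.0]

[0.0, 0.0, 0.0, 1.31, 0.0]


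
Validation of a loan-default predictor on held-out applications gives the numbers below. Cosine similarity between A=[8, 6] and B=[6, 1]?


A·B = 8·6 + 6·1 = 54
‖A‖ = √100 = 10, ‖B‖ = √37 = 6.0828
cos = 54/(√100·√37) = 54/√3700 = 0.8878

0.8878


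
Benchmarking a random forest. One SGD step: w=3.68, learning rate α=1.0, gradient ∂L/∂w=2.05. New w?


w_new = w - α·∇
= 3.68 - 1.0·2.05
= 3.68 - 2.05
= 1.63

1.63


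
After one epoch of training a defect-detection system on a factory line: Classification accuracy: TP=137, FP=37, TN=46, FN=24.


Accuracy = (TP+TN)/(TP+TN+FP+FN)
= (137+46)/(244)
= 183/244 = 75.0%

75.0%


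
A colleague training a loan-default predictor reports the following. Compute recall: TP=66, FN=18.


Recall = TP/(TP+FN)
= 66/(66+18)
= 66/84 = 78.57%

78.57%


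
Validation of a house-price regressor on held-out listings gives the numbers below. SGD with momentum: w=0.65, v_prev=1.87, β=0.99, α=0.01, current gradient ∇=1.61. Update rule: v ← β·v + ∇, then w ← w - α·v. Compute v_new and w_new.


v_new = 0.99·1.87 + 1.61 = 1.8513 + 1.61 = 3.4613
w_new = 0.65 - 0.01·3.4613 = 0.65 - 0.034613 = 0.615387

v_new=3.4613, w_new=0.615387


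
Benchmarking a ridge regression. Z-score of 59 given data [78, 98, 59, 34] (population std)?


μ = 67.25, σ = 23.6366
z = (59 - 67.25)/23.6366 = -0.349

-0.349


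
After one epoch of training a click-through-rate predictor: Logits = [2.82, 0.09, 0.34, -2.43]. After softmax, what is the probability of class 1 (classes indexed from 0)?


Exponentials: e^2.82=16.7769, e^0.09=1.0942, e^0.34=1.4049, e^-2.43=0.088
Sum = 19.364
Softmax = [0.8664, 0.0565, 0.0726, 0.0045]
p[1] = 1.0942/19.364 = 0.0565

0.0565


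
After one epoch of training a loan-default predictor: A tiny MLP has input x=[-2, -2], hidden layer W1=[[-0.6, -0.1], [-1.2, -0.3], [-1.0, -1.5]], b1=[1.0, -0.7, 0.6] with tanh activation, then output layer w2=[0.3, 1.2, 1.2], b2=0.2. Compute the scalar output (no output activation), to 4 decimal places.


z1[0] = (-0.6)·(-2) + (-0.1)·(-2) + 1.0 = 2.4
z1[1] = (-1.2)·(-2) + (-0.3)·(-2) - 0.7 = 2.3
z1[2] = (-1.0)·(-2) + (-1.5)·(-2) + 0.6 = 5.6
h = tanh(z1) = [0.9837, 0.9801, 1.0]
output = (0.3)·(0.9837) + (1.2)·(0.9801) + (1.2)·(1.0) + 0.2 = 2.8712

2.8712


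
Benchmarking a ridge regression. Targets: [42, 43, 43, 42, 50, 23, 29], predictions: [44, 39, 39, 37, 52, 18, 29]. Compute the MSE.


Squared errors: (42-44)²=4, (43-39)²=16, (43-39)²=16, (42-37)²=25, (50-52)²=4, (23-18)²=25, (29-29)²=0
Sum = 90
MSE = 90/7 = 90/7

90/7


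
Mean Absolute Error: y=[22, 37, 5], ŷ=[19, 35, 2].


Absolute errors: |22-19|=3, |37-35|=2, |5-2|=3
Sum = 8
MAE = 8/3 = 8/3

8/3


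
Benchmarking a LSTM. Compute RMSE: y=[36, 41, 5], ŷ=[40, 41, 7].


MSE = 20/3 = 6.6667
RMSE = √(20/3) = 2.582

2.582


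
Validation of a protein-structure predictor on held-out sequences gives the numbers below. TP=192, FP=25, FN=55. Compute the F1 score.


Precision = 192/217 = 0.8848
Recall = 192/247 = 0.7773
F1 = 2·P·R/(P+R) = 2·TP/(2·TP+FP+FN) = 384/(384+25+55) = 384/464 = 0.8276

0.8276


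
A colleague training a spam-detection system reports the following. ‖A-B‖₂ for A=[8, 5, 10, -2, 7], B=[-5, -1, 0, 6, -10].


d = √((8+ 5)² + (5+ 1)² + (10-0)² + (-2-6)² + (7+ 10)²)
  = √(169 + 36 + 100 + 64 + 289)
  = √658 = 25.6515

25.6515


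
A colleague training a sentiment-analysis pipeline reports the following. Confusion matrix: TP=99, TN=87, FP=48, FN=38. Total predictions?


Total = TP + TN + FP + FN
= 99 + 87 + 48 + 38
= 272
(Predicted positive: 147, predicted negative: 125)

272


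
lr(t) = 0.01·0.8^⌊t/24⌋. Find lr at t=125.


n_drops = ⌊125/24⌋ = 5
lr = 0.01·0.8^5 = 0.01·0.32768 = 0.0032768

0.0032768


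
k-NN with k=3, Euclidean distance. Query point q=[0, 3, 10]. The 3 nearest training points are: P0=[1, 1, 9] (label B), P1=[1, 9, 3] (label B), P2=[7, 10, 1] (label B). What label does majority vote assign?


d(q,P0) = 2.4495  (label B)
d(q,P1) = 9.2736  (label B)
d(q,P2) = 13.3791  (label B)
Votes: A=0, B=3
Majority → B

B


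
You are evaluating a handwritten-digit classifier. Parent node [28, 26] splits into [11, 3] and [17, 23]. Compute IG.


Parent = [28, 26], H_parent = 0.999
H_left = 0.7496 (n=14), H_right = 0.9837 (n=40)
H_children = (14/54)·0.7496 + (40/54)·0.9837 = 0.923
IG = 0.999 - 0.923 = 0.076

0.076


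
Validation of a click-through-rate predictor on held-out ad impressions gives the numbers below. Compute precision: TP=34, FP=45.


Precision = TP/(TP+FP)
= 34/(34+45)
= 34/79 = 43.04%

43.04%


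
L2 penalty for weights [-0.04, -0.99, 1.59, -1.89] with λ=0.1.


‖w‖₂² = (-0.04)² + (-0.99)² + (1.59)² + (-1.89)²
     = 0.0016 + 0.9801 + 2.5281 + 3.5721
     = 7.0819
λ·‖w‖₂² = 0.1·7.0819 = 0.70819

0.70819


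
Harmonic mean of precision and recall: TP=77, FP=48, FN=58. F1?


Precision = 77/125 = 0.616
Recall = 77/135 = 0.5704
F1 = 2·P·R/(P+R) = 2·TP/(2·TP+FP+FN) = 154/(154+48+58) = 154/260 = 0.5923

0.5923


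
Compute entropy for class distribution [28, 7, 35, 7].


Probabilities: [28/77, 7/77, 35/77, 7/77] ≈ [0.3636, 0.0909, 0.4545, 0.0909]
H = -((28/77)·log₂(28/77) + (7/77)·log₂(7/77) + (35/77)·log₂(35/77) + (7/77)·log₂(7/77))
  = 1.6767 bits

1.6767 bits


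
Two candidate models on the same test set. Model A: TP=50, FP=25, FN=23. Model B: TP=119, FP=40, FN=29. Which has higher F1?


Model A: P=50/75=0.6667, R=50/73=0.6849, F1=2PR/(P+R)=2TP/(2TP+FP+FN)=100/148=0.6757
Model B: P=119/159=0.7484, R=119/148=0.8041, F1=2PR/(P+R)=2TP/(2TP+FP+FN)=238/307=0.7752
0.6757 < 0.7752 → Model B

Model B


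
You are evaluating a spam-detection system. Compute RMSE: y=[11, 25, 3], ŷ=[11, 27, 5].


MSE = 8/3 = 2.6667
RMSE = √(8/3) = 1.633

1.633


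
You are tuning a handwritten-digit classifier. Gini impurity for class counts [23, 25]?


Probabilities: [23/48, 25/48] ≈ [0.4792, 0.5208]
Σpᵢ² = (529 + 625)/48² = 1154/2304
Gini = 1 - Σpᵢ² = 1 - 1154/2304 = 0.4991

0.4991


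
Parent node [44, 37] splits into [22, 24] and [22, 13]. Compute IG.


Parent = [44, 37], H_parent = 0.9946
H_left = 0.9986 (n=46), H_right = 0.9518 (n=35)
H_children = (46/81)·0.9986 + (35/81)·0.9518 = 0.9784
IG = 0.9946 - 0.9784 = 0.0162

0.0162


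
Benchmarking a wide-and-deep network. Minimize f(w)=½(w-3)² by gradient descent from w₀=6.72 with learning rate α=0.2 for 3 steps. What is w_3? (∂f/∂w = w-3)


step 1: grad = 6.72-3 = 3.72; w = 6.72 - 0.2·(3.72) = 5.976
step 2: grad = 5.976-3 = 2.976; w = 5.976 - 0.2·(2.976) = 5.3808
step 3: grad = 5.3808-3 = 2.3808; w = 5.3808 - 0.2·(2.3808) = 4.90464

4.90464


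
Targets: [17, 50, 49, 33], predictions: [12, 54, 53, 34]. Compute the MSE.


Squared errors: (17-12)²=25, (50-54)²=16, (49-53)²=16, (33-34)²=1
Sum = 58
MSE = 58/4 = 29/2

29/2


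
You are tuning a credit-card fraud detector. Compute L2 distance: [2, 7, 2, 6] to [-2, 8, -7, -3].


d = √((2+ 2)² + (7-8)² + (2+ 7)² + (6+ 3)²)
  = √(16 + 1 + 81 + 81)
  = √179 = 13.3791

13.3791


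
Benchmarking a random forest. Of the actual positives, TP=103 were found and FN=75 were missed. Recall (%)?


Recall = TP/(TP+FN)
= 103/(103+75)
= 103/178 = 57.87%

57.87%


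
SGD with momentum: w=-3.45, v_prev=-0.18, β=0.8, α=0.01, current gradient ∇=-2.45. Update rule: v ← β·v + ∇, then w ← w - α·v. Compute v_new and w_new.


v_new = 0.8·-0.18 - 2.45 = -0.144 - 2.45 = -2.594
w_new = -3.45 - 0.01·-2.594 = -3.45 + 0.02594 = -3.42406

v_new=-2.594, w_new=-3.42406


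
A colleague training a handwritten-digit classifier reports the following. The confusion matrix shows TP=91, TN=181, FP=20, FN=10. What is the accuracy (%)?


Accuracy = (TP+TN)/(TP+TN+FP+FN)
= (91+181)/(302)
= 272/302 = 90.07%

90.07%


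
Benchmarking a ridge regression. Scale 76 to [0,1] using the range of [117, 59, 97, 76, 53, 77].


min=53, max=117
(76-53)/(117-53) = 23/64 = 0.3594

0.3594


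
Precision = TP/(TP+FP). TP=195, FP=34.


Precision = TP/(TP+FP)
= 195/(195+34)
= 195/229 = 85.15%

85.15%


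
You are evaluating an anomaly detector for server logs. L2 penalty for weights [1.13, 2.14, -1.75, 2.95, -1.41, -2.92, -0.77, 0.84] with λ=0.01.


‖w‖₂² = (1.13)² + (2.14)² + (-1.75)² + (2.95)² + (-1.41)² + (-2.92)² + (-0.77)² + (0.84)²
     = 1.2769 + 4.5796 + 3.0625 + 8.7025 + 1.9881 + 8.5264 + 0.5929 + 0.7056
     = 29.4345
λ·‖w‖₂² = 0.01·29.4345 = 0.294345

0.294345


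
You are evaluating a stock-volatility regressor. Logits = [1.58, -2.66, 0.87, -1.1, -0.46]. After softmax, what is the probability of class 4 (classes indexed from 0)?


Exponentials: e^1.58=4.855, e^-2.66=0.0699, e^0.87=2.3869, e^-1.1=0.3329, e^-0.46=0.6313
Sum = 8.276
Softmax = [0.5866, 0.0085, 0.2884, 0.0402, 0.0763]
p[4] = 0.6313/8.276 = 0.0763

0.0763


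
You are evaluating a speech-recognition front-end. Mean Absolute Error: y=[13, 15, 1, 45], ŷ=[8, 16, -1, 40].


Absolute errors: |13-8|=5, |15-16|=1, |1+ 1|=2, |45-40|=5
Sum = 13
MAE = 13/4 = 13/4

13/4


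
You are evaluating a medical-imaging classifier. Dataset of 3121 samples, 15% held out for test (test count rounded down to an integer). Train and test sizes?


Test = ⌊3121·15/100⌋ = 468
Train = 3121 - 468 = 2653

Train: 2653, Test: 468


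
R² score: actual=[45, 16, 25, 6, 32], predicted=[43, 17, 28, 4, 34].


ȳ = 24.8
SS_res = Σ(y-ŷ)² = 22
SS_tot = Σ(y-ȳ)² = 890.8
R² = 1 - SS_res/SS_tot = 1 - 0.0247 = 0.9753

0.9753


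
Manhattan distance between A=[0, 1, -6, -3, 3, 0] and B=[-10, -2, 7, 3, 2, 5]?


d = |0+ 10| + |1+ 2| + |-6-7| + |-3-3| + |3-2| + |0-5|
  = 10 + 3 + 13 + 6 + 1 + 5
  = 38

38


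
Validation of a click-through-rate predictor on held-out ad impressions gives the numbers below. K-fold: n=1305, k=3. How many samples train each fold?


Fold size = 1305/3 = 435
Training per fold = 1305 - 435 = 870

870


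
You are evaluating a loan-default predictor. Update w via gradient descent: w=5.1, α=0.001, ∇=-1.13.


w_new = w - α·∇
= 5.1 - 0.001·-1.13
= 5.1 + 0.00113
= 5.10113

5.10113


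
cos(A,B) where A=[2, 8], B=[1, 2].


A·B = 2·1 + 8·2 = 18
‖A‖ = √68 = 8.2462, ‖B‖ = √5 = 2.2361
cos = 18/(√68·√5) = 18/√340 = 0.9762

0.9762


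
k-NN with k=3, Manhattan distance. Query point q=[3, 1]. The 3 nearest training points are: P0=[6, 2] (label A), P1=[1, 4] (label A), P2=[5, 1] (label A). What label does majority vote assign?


d(q,P0) = 4  (label A)
d(q,P1) = 5  (label A)
d(q,P2) = 2  (label A)
Votes: A=3, B=0
Majority → A

A


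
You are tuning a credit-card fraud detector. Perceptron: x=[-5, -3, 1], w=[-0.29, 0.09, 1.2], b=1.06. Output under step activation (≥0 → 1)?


z = (-5)·(-0.29) + (-3)·(0.09) + (1)·(1.2) + 1.06
  = 3.44
step(z) = 1 (z≥0)

1


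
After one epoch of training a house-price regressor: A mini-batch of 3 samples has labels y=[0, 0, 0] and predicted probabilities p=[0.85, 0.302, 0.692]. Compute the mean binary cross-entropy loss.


L[0] = -ln(1-0.85) = -ln(0.15) = 1.8971
L[1] = -ln(1-0.302) = -ln(0.698) = 0.3595
L[2] = -ln(1-0.692) = -ln(0.308) = 1.1777
mean = (1.8971 + 0.3595 + 1.1777)/3 = 1.1448

1.1448


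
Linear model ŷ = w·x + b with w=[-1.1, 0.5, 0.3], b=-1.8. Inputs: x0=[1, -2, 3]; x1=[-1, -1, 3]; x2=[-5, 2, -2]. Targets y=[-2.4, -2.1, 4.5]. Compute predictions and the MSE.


ŷ0 = (-1.1)·(1) + (0.5)·(-2) + (0.3)·(3) - 1.8 = -3.0
ŷ1 = (-1.1)·(-1) + (0.5)·(-1) + (0.3)·(3) - 1.8 = -0.3
ŷ2 = (-1.1)·(-5) + (0.5)·(2) + (0.3)·(-2) - 1.8 = 4.1
errors² = [0.36, 3.24, 0.16]
MSE = 3.7600/3 = 1.2533

1.2533


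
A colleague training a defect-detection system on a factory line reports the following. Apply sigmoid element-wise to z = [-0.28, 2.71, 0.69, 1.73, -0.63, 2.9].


σ(-0.28) = 1/(1+e^0.28) = 0.4305
σ(2.71) = 1/(1+e^-2.71) = 0.9376
σ(0.69) = 1/(1+e^-0.69) = 0.666
σ(1.73) = 1/(1+e^-1.73) = 0.8494
σ(-0.63) = 1/(1+e^0.63) = 0.3475
σ(2.9) = 1/(1+e^-2.9) = 0.9478
result = [0.4305, 0.9376, 0.666, 0.8494, 0.3475, 0.9478]

[0.4305, 0.9376, 0.666, 0.8494, 0.3475, 0.9478]


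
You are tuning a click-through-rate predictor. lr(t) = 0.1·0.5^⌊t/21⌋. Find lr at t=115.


n_drops = ⌊115/21⌋ = 5
lr = 0.1·0.5^5 = 0.1·0.03125 = 0.003125

0.003125


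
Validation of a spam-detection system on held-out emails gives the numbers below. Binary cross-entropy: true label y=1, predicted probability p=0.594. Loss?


BCE = -[y·ln(p) + (1-y)·ln(1-p)]
= -1·ln(0.594) - 0
= -ln(0.594) = 0.5209

0.5209


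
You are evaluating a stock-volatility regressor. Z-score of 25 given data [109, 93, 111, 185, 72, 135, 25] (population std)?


μ = 104.2857, σ = 46.2623
z = (25 - 104.2857)/46.2623 = -1.7138

-1.7138


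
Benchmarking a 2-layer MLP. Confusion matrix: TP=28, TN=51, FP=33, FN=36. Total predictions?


Total = TP + TN + FP + FN
= 28 + 51 + 33 + 36
= 148
(Predicted positive: 61, predicted negative: 87)

148


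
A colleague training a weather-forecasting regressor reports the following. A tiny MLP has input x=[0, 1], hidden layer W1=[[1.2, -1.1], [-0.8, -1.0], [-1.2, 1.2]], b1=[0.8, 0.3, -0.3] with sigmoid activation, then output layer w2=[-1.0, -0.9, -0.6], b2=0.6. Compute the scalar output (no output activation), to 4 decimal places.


z1[0] = (1.2)·(0) + (-1.1)·(1) + 0.8 = -0.3
z1[1] = (-0.8)·(0) + (-1.0)·(1) + 0.3 = -0.7
z1[2] = (-1.2)·(0) + (1.2)·(1) - 0.3 = 0.9
h = sigmoid(z1) = [0.4256, 0.3318, 0.7109]
output = (-1.0)·(0.4256) + (-0.9)·(0.3318) + (-0.6)·(0.7109) + 0.6 = -0.5508

-0.5508


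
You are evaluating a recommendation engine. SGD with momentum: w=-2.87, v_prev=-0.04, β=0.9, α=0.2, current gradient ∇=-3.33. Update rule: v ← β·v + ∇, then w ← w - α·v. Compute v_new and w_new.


v_new = 0.9·-0.04 - 3.33 = -0.036 - 3.33 = -3.366
w_new = -2.87 - 0.2·-3.366 = -2.87 + 0.6732 = -2.1968

v_new=-3.366, w_new=-2.1968


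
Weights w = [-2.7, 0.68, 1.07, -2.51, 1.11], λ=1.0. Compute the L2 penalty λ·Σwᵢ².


‖w‖₂² = (-2.7)² + (0.68)² + (1.07)² + (-2.51)² + (1.11)²
     = 7.29 + 0.4624 + 1.1449 + 6.3001 + 1.2321
     = 16.4295
λ·‖w‖₂² = 1.0·16.4295 = 16.4295

16.4295


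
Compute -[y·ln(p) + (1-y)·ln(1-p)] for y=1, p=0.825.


BCE = -[y·ln(p) + (1-y)·ln(1-p)]
= -1·ln(0.825) - 0
= -ln(0.825) = 0.1924

0.1924


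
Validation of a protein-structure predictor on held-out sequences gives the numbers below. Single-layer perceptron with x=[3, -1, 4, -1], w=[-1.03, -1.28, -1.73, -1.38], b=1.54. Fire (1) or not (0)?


z = (3)·(-1.03) + (-1)·(-1.28) + (4)·(-1.73) + (-1)·(-1.38) + 1.54
  = -5.81
step(z) = 0 (z<0)

0


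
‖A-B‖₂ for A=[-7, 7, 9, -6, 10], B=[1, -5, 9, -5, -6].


d = √((-7-1)² + (7+ 5)² + (9-9)² + (-6+ 5)² + (10+ 6)²)
  = √(64 + 144 + 0 + 1 + 256)
  = √465 = 21.5639

21.5639


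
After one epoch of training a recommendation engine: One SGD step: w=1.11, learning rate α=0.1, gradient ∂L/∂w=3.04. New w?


w_new = w - α·∇
= 1.11 - 0.1·3.04
= 1.11 - 0.304
= 0.806

0.806


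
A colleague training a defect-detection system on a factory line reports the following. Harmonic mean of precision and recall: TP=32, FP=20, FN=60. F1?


Precision = 32/52 = 0.6154
Recall = 32/92 = 0.3478
F1 = 2·P·R/(P+R) = 2·TP/(2·TP+FP+FN) = 64/(64+20+60) = 64/144 = 0.4444

0.4444


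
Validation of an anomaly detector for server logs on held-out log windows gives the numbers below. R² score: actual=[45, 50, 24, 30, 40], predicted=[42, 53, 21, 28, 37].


ȳ = 37.8
SS_res = Σ(y-ŷ)² = 40
SS_tot = Σ(y-ȳ)² = 456.8
R² = 1 - SS_res/SS_tot = 1 - 0.0876 = 0.9124

0.9124


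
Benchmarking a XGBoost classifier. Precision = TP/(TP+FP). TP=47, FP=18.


Precision = TP/(TP+FP)
= 47/(47+18)
= 47/65 = 72.31%

72.31%


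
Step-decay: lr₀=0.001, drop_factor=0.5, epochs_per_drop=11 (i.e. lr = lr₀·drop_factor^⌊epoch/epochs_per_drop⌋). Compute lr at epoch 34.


n_drops = ⌊34/11⌋ = 3
lr = 0.001·0.5^3 = 0.001·0.125 = 0.000125

0.000125


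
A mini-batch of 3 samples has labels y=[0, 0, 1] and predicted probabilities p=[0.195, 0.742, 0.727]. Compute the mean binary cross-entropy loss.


L[0] = -ln(1-0.195) = -ln(0.805) = 0.2169
L[1] = -ln(1-0.742) = -ln(0.258) = 1.3548
L[2] = -ln(0.727) = 0.3188
mean = (0.2169 + 1.3548 + 0.3188)/3 = 0.6302

0.6302


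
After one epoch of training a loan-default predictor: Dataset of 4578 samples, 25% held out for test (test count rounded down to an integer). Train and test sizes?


Test = ⌊4578·25/100⌋ = 1144
Train = 4578 - 1144 = 3434

Train: 3434, Test: 1144


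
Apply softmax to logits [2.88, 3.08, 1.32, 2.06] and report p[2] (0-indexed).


Exponentials: e^2.88=17.8143, e^3.08=21.7584, e^1.32=3.7434, e^2.06=7.846
Sum = 51.1621
Softmax = [0.3482, 0.4253, 0.0732, 0.1534]
p[2] = 3.7434/51.1621 = 0.0732

0.0732


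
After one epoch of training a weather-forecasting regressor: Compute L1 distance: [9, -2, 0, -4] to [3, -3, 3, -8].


d = |9-3| + |-2+ 3| + |0-3| + |-4+ 8|
  = 6 + 1 + 3 + 4
  = 14

14


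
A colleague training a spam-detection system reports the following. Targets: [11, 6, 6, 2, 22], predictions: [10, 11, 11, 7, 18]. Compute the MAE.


Absolute errors: |11-10|=1, |6-11|=5, |6-11|=5, |2-7|=5, |22-18|=4
Sum = 20
MAE = 20/5 = 4

4


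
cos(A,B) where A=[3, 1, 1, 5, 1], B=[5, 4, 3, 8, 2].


A·B = 3·5 + 1·4 + 1·3 + 5·8 + 1·2 = 64
‖A‖ = √37 = 6.0828, ‖B‖ = √118 = 10.8628
cos = 64/(√37·√118) = 64/√4366 = 0.9686

0.9686


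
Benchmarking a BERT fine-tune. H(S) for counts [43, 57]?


Probabilities: [43/100, 57/100] ≈ [0.43, 0.57]
H = -((43/100)·log₂(43/100) + (57/100)·log₂(57/100))
  = 0.9858 bits

0.9858 bits


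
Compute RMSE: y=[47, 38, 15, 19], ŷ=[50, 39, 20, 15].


MSE = 51/4 = 12.75
RMSE = √(51/4) = 3.5707

3.5707


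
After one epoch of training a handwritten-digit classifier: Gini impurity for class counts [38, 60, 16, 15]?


Probabilities: [38/129, 60/129, 16/129, 15/129] ≈ [0.2946, 0.4651, 0.124, 0.1163]
Σpᵢ² = (1444 + 3600 + 256 + 225)/129² = 5525/16641
Gini = 1 - Σpᵢ² = 1 - 5525/16641 = 0.668

0.668


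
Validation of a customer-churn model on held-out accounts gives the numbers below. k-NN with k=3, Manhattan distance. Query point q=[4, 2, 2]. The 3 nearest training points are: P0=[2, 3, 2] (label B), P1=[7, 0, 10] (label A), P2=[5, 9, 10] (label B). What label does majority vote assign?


d(q,P0) = 3  (label B)
d(q,P1) = 13  (label A)
d(q,P2) = 16  (label B)
Votes: A=1, B=2
Majority → B

B


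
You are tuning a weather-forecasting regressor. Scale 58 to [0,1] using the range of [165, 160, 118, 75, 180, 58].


min=58, max=180
(58-58)/(180-58) = 0/122 = 0.0

0.0


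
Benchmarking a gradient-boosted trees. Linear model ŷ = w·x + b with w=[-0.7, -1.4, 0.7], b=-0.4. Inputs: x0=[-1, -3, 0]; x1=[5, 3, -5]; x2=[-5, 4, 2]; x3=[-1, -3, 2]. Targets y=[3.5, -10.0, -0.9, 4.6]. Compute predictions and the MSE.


ŷ0 = (-0.7)·(-1) + (-1.4)·(-3) + (0.7)·(0) - 0.4 = 4.5
ŷ1 = (-0.7)·(5) + (-1.4)·(3) + (0.7)·(-5) - 0.4 = -11.6
ŷ2 = (-0.7)·(-5) + (-1.4)·(4) + (0.7)·(2) - 0.4 = -1.1
ŷ3 = (-0.7)·(-1) + (-1.4)·(-3) + (0.7)·(2) - 0.4 = 5.9
errors² = [1.0, 2.56, 0.04, 1.69]
MSE = 5.2900/4 = 1.3225

1.3225


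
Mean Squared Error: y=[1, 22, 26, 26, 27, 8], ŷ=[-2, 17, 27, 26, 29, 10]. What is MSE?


Squared errors: (1+ 2)²=9, (22-17)²=25, (26-27)²=1, (26-26)²=0, (27-29)²=4, (8-10)²=4
Sum = 43
MSE = 43/6 = 43/6

43/6


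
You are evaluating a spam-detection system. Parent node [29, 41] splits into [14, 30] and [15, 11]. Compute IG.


Parent = [29, 41], H_parent = 0.9787
H_left = 0.9024 (n=44), H_right = 0.9829 (n=26)
H_children = (44/70)·0.9024 + (26/70)·0.9829 = 0.9323
IG = 0.9787 - 0.9323 = 0.0464

0.0464


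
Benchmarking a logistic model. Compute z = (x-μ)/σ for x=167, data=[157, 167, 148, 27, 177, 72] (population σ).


μ = 124.6667, σ = 55.4276
z = (167 - 124.6667)/55.4276 = 0.7638

0.7638


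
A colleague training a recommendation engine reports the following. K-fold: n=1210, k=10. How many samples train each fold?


Fold size = 1210/10 = 121
Training per fold = 1210 - 121 = 1089

1089


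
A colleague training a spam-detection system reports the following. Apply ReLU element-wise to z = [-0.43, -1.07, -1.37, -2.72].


ReLU(-0.43) = max(0, -0.43) = 0.0
ReLU(-1.07) = max(0, -1.07) = 0.0
ReLU(-1.37) = max(0, -1.37) = 0.0
ReLU(-2.72) = max(0, -2.72) = 0.0
result = [0.0, 0.0, 0.0, 0.0]

[0.0, 0.0, 0.0, 0.0]


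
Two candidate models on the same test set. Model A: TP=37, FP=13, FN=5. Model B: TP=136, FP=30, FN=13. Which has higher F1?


Model A: P=37/50=0.74, R=37/42=0.881, F1=2PR/(P+R)=2TP/(2TP+FP+FN)=74/92=0.8043
Model B: P=136/166=0.8193, R=136/149=0.9128, F1=2PR/(P+R)=2TP/(2TP+FP+FN)=272/315=0.8635
0.8043 < 0.8635 → Model B

Model B


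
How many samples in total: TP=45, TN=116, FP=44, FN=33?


Total = TP + TN + FP + FN
= 45 + 116 + 44 + 33
= 238
(Predicted positive: 89, predicted negative: 149)

238


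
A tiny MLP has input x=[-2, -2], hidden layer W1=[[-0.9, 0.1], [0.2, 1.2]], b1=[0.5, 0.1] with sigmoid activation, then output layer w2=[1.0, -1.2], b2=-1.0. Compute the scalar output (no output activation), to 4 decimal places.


z1[0] = (-0.9)·(-2) + (0.1)·(-2) + 0.5 = 2.1
z1[1] = (0.2)·(-2) + (1.2)·(-2) + 0.1 = -2.7
h = sigmoid(z1) = [0.8909, 0.063]
output = (1.0)·(0.8909) + (-1.2)·(0.063) - 1.0 = -0.1847

-0.1847


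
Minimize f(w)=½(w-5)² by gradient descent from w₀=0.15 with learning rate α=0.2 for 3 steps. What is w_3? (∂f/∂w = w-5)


step 1: grad = 0.15-5 = -4.85; w = 0.15 - 0.2·(-4.85) = 1.12
step 2: grad = 1.12-5 = -3.88; w = 1.12 - 0.2·(-3.88) = 1.896
step 3: grad = 1.896-5 = -3.104; w = 1.896 - 0.2·(-3.104) = 2.5168

2.5168


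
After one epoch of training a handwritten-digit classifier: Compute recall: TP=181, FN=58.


Recall = TP/(TP+FN)
= 181/(181+58)
= 181/239 = 75.73%

75.73%


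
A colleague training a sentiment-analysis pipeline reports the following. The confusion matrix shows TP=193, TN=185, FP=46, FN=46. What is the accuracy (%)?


Accuracy = (TP+TN)/(TP+TN+FP+FN)
= (193+185)/(470)
= 378/470 = 80.43%

80.43%


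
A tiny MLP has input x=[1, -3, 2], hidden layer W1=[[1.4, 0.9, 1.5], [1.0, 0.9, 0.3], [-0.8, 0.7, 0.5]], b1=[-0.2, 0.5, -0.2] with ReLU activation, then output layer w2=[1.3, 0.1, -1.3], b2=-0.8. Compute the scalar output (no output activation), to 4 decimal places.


z1[0] = (1.4)·(1) + (0.9)·(-3) + (1.5)·(2) - 0.2 = 1.5
z1[1] = (1.0)·(1) + (0.9)·(-3) + (0.3)·(2) + 0.5 = -0.6
z1[2] = (-0.8)·(1) + (0.7)·(-3) + (0.5)·(2) - 0.2 = -2.1
h = ReLU(z1) = [1.5, 0.0, 0.0]
output = (1.3)·(1.5) + (0.1)·(0.0) + (-1.3)·(0.0) - 0.8 = 1.15

1.15


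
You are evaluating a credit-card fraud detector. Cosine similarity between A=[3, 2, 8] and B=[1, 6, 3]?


A·B = 3·1 + 2·6 + 8·3 = 39
‖A‖ = √77 = 8.775, ‖B‖ = √46 = 6.7823
cos = 39/(√77·√46) = 39/√3542 = 0.6553

0.6553


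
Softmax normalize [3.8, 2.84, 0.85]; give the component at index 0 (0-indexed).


Exponentials: e^3.8=44.7012, e^2.84=17.1158, e^0.85=2.3396
Sum = 64.1566
Softmax = [0.6968, 0.2668, 0.0365]
p[0] = 44.7012/64.1566 = 0.6968

0.6968


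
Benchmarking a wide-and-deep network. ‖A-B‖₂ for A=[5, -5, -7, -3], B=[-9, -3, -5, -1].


d = √((5+ 9)² + (-5+ 3)² + (-7+ 5)² + (-3+ 1)²)
  = √(196 + 4 + 4 + 4)
  = √208 = 14.4222

14.4222


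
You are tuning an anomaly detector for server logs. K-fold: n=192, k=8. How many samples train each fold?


Fold size = 192/8 = 24
Training per fold = 192 - 24 = 168

168


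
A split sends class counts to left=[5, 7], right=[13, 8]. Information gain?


Parent = [18, 15], H_parent = 0.994
H_left = 0.9799 (n=12), H_right = 0.9587 (n=21)
H_children = (12/33)·0.9799 + (21/33)·0.9587 = 0.9664
IG = 0.994 - 0.9664 = 0.0276

0.0276


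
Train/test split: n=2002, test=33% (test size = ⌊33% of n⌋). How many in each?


Test = ⌊2002·33/100⌋ = 660
Train = 2002 - 660 = 1342

Train: 1342, Test: 660


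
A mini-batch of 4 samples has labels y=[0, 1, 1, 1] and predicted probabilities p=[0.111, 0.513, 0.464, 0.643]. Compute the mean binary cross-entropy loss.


L[0] = -ln(1-0.111) = -ln(0.889) = 0.1177
L[1] = -ln(0.513) = 0.6675
L[2] = -ln(0.464) = 0.7679
L[3] = -ln(0.643) = 0.4416
mean = (0.1177 + 0.6675 + 0.7679 + 0.4416)/4 = 0.4987

0.4987


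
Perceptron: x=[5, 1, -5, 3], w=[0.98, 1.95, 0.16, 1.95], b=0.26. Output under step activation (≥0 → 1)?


z = (5)·(0.98) + (1)·(1.95) + (-5)·(0.16) + (3)·(1.95) + 0.26
  = 12.16
step(z) = 1 (z≥0)

1


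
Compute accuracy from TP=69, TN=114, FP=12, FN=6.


Accuracy = (TP+TN)/(TP+TN+FP+FN)
= (69+114)/(201)
= 183/201 = 91.04%

91.04%


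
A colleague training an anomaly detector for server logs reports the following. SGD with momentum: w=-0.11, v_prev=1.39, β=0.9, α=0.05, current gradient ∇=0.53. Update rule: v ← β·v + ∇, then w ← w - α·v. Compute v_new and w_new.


v_new = 0.9·1.39 + 0.53 = 1.251 + 0.53 = 1.781
w_new = -0.11 - 0.05·1.781 = -0.11 - 0.08905 = -0.19905

v_new=1.781, w_new=-0.19905


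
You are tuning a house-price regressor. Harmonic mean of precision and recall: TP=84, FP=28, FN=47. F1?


Precision = 84/112 = 0.75
Recall = 84/131 = 0.6412
F1 = 2·P·R/(P+R) = 2·TP/(2·TP+FP+FN) = 168/(168+28+47) = 168/243 = 0.6914

0.6914


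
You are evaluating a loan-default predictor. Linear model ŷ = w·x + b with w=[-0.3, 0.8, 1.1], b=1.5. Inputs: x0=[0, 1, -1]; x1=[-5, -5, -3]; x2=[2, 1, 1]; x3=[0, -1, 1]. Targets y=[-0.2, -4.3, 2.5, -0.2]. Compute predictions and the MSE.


ŷ0 = (-0.3)·(0) + (0.8)·(1) + (1.1)·(-1) + 1.5 = 1.2
ŷ1 = (-0.3)·(-5) + (0.8)·(-5) + (1.1)·(-3) + 1.5 = -4.3
ŷ2 = (-0.3)·(2) + (0.8)·(1) + (1.1)·(1) + 1.5 = 2.8
ŷ3 = (-0.3)·(0) + (0.8)·(-1) + (1.1)·(1) + 1.5 = 1.8
errors² = [1.96, 0.0, 0.09, 4.0]
MSE = 6.0500/4 = 1.5125

1.5125


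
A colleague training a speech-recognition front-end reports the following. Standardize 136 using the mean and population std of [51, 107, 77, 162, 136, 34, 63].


μ = 90, σ = 43.3326
z = (136 - 90)/43.3326 = 1.0616

1.0616


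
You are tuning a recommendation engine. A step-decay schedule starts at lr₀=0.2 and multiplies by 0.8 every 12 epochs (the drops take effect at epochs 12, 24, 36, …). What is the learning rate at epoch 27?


n_drops = ⌊27/12⌋ = 2
lr = 0.2·0.8^2 = 0.2·0.64 = 0.128

0.128


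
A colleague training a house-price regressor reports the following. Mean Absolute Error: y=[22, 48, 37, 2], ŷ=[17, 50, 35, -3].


Absolute errors: |22-17|=5, |48-50|=2, |37-35|=2, |2+ 3|=5
Sum = 14
MAE = 14/4 = 7/2

7/2


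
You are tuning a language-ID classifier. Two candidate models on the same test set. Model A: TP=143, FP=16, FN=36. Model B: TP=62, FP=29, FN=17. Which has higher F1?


Model A: P=143/159=0.8994, R=143/179=0.7989, F1=2PR/(P+R)=2TP/(2TP+FP+FN)=286/338=0.8462
Model B: P=62/91=0.6813, R=62/79=0.7848, F1=2PR/(P+R)=2TP/(2TP+FP+FN)=124/170=0.7294
0.8462 > 0.7294 → Model A

Model A


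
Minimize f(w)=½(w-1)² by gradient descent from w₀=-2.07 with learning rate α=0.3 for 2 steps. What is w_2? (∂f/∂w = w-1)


step 1: grad = -2.07-1 = -3.07; w = -2.07 - 0.3·(-3.07) = -1.149
step 2: grad = -1.149-1 = -2.149; w = -1.149 - 0.3·(-2.149) = -0.5043

-0.5043


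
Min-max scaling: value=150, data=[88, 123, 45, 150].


min=45, max=150
(150-45)/(150-45) = 105/105 = 1.0

1.0


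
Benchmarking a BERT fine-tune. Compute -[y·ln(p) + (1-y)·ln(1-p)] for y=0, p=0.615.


BCE = -[y·ln(p) + (1-y)·ln(1-p)]
= -0 - 1·ln(1-0.615)
= -ln(0.385) = 0.9545

0.9545


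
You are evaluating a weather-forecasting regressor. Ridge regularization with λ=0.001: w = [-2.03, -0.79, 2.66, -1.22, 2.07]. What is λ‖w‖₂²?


‖w‖₂² = (-2.03)² + (-0.79)² + (2.66)² + (-1.22)² + (2.07)²
     = 4.1209 + 0.6241 + 7.0756 + 1.4884 + 4.2849
     = 17.5939
λ·‖w‖₂² = 0.001·17.5939 = 0.017594

0.017594


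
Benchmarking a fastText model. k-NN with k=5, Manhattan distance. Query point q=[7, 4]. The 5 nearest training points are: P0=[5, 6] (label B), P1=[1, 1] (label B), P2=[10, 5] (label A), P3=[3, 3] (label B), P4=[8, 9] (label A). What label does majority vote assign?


d(q,P0) = 4  (label B)
d(q,P1) = 9  (label B)
d(q,P2) = 4  (label A)
d(q,P3) = 5  (label B)
d(q,P4) = 6  (label A)
Votes: A=2, B=3
Majority → B

B


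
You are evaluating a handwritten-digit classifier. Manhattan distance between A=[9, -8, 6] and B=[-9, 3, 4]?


d = |9+ 9| + |-8-3| + |6-4|
  = 18 + 11 + 2
  = 31

31


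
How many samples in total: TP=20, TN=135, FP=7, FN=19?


Total = TP + TN + FP + FN
= 20 + 135 + 7 + 19
= 181
(Predicted positive: 27, predicted negative: 154)

181


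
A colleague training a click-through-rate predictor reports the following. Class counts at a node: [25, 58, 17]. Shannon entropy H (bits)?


Probabilities: [25/100, 58/100, 17/100] ≈ [0.25, 0.58, 0.17]
H = -((25/100)·log₂(25/100) + (58/100)·log₂(58/100) + (17/100)·log₂(17/100))
  = 1.3904 bits

1.3904 bits


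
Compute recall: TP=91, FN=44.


Recall = TP/(TP+FN)
= 91/(91+44)
= 91/135 = 67.41%

67.41%


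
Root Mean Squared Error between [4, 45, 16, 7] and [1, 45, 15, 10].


MSE = 19/4 = 4.75
RMSE = √(19/4) = 2.1794

2.1794


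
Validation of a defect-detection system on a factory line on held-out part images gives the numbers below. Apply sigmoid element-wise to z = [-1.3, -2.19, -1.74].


σ(-1.3) = 1/(1+e^1.3) = 0.2142
σ(-2.19) = 1/(1+e^2.19) = 0.1007
σ(-1.74) = 1/(1+e^1.74) = 0.1493
result = [0.2142, 0.1007, 0.1493]

[0.2142, 0.1007, 0.1493]
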